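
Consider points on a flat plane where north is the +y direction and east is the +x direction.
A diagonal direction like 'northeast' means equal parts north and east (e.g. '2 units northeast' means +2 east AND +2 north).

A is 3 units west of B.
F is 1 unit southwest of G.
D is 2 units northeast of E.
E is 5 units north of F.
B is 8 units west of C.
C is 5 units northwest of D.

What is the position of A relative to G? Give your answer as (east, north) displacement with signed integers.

Place G at the origin (east=0, north=0).
  F is 1 unit southwest of G: delta (east=-1, north=-1); F at (east=-1, north=-1).
  E is 5 units north of F: delta (east=+0, north=+5); E at (east=-1, north=4).
  D is 2 units northeast of E: delta (east=+2, north=+2); D at (east=1, north=6).
  C is 5 units northwest of D: delta (east=-5, north=+5); C at (east=-4, north=11).
  B is 8 units west of C: delta (east=-8, north=+0); B at (east=-12, north=11).
  A is 3 units west of B: delta (east=-3, north=+0); A at (east=-15, north=11).
Therefore A relative to G: (east=-15, north=11).

Answer: A is at (east=-15, north=11) relative to G.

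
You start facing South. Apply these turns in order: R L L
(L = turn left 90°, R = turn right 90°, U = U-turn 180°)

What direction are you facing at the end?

Start: South
  R (right (90° clockwise)) -> West
  L (left (90° counter-clockwise)) -> South
  L (left (90° counter-clockwise)) -> East
Final: East

Answer: Final heading: East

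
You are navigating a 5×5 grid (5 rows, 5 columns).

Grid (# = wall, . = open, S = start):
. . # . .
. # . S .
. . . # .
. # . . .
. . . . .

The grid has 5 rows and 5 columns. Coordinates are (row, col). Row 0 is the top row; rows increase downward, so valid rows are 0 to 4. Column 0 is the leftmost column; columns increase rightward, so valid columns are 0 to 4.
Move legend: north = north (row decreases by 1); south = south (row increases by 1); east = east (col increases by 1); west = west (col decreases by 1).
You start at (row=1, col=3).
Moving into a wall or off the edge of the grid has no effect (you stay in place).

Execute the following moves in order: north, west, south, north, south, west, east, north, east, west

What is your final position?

Answer: Final position: (row=0, col=3)

Derivation:
Start: (row=1, col=3)
  north (north): (row=1, col=3) -> (row=0, col=3)
  west (west): blocked, stay at (row=0, col=3)
  south (south): (row=0, col=3) -> (row=1, col=3)
  north (north): (row=1, col=3) -> (row=0, col=3)
  south (south): (row=0, col=3) -> (row=1, col=3)
  west (west): (row=1, col=3) -> (row=1, col=2)
  east (east): (row=1, col=2) -> (row=1, col=3)
  north (north): (row=1, col=3) -> (row=0, col=3)
  east (east): (row=0, col=3) -> (row=0, col=4)
  west (west): (row=0, col=4) -> (row=0, col=3)
Final: (row=0, col=3)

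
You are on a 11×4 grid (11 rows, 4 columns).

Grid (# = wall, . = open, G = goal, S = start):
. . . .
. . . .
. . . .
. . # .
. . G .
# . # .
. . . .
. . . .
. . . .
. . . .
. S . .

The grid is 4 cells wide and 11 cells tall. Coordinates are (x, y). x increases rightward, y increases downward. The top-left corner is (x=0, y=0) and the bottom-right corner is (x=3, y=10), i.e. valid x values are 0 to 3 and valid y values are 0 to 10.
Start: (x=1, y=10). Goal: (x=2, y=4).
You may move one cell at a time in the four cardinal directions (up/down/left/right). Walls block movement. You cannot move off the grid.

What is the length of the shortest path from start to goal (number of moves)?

Answer: Shortest path length: 7

Derivation:
BFS from (x=1, y=10) until reaching (x=2, y=4):
  Distance 0: (x=1, y=10)
  Distance 1: (x=1, y=9), (x=0, y=10), (x=2, y=10)
  Distance 2: (x=1, y=8), (x=0, y=9), (x=2, y=9), (x=3, y=10)
  Distance 3: (x=1, y=7), (x=0, y=8), (x=2, y=8), (x=3, y=9)
  Distance 4: (x=1, y=6), (x=0, y=7), (x=2, y=7), (x=3, y=8)
  Distance 5: (x=1, y=5), (x=0, y=6), (x=2, y=6), (x=3, y=7)
  Distance 6: (x=1, y=4), (x=3, y=6)
  Distance 7: (x=1, y=3), (x=0, y=4), (x=2, y=4), (x=3, y=5)  <- goal reached here
One shortest path (7 moves): (x=1, y=10) -> (x=1, y=9) -> (x=1, y=8) -> (x=1, y=7) -> (x=1, y=6) -> (x=1, y=5) -> (x=1, y=4) -> (x=2, y=4)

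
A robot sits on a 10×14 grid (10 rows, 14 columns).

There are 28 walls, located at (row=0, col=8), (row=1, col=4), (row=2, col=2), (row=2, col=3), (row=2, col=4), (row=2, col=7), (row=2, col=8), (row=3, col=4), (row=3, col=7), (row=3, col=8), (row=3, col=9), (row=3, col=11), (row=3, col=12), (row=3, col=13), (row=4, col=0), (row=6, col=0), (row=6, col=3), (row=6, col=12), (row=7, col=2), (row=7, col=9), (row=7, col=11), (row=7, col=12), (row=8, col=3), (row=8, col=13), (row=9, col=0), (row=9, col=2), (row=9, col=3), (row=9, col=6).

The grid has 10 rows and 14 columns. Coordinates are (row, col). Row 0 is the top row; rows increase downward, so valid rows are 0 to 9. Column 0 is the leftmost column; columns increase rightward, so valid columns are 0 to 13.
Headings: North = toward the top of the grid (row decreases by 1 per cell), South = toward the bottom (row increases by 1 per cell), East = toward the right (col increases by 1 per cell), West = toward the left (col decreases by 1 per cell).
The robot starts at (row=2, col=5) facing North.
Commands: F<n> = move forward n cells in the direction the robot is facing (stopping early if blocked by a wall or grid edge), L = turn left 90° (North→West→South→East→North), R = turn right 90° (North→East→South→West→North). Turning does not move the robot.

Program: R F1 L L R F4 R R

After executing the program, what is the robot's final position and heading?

Start: (row=2, col=5), facing North
  R: turn right, now facing East
  F1: move forward 1, now at (row=2, col=6)
  L: turn left, now facing North
  L: turn left, now facing West
  R: turn right, now facing North
  F4: move forward 2/4 (blocked), now at (row=0, col=6)
  R: turn right, now facing East
  R: turn right, now facing South
Final: (row=0, col=6), facing South

Answer: Final position: (row=0, col=6), facing South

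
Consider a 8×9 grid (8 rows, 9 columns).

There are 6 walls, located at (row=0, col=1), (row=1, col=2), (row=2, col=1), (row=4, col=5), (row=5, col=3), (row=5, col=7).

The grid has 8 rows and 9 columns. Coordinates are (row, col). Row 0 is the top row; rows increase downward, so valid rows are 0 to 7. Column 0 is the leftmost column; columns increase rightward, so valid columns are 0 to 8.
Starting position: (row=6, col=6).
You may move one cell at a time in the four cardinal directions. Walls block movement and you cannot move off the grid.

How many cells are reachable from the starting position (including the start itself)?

BFS flood-fill from (row=6, col=6):
  Distance 0: (row=6, col=6)
  Distance 1: (row=5, col=6), (row=6, col=5), (row=6, col=7), (row=7, col=6)
  Distance 2: (row=4, col=6), (row=5, col=5), (row=6, col=4), (row=6, col=8), (row=7, col=5), (row=7, col=7)
  Distance 3: (row=3, col=6), (row=4, col=7), (row=5, col=4), (row=5, col=8), (row=6, col=3), (row=7, col=4), (row=7, col=8)
  Distance 4: (row=2, col=6), (row=3, col=5), (row=3, col=7), (row=4, col=4), (row=4, col=8), (row=6, col=2), (row=7, col=3)
  Distance 5: (row=1, col=6), (row=2, col=5), (row=2, col=7), (row=3, col=4), (row=3, col=8), (row=4, col=3), (row=5, col=2), (row=6, col=1), (row=7, col=2)
  Distance 6: (row=0, col=6), (row=1, col=5), (row=1, col=7), (row=2, col=4), (row=2, col=8), (row=3, col=3), (row=4, col=2), (row=5, col=1), (row=6, col=0), (row=7, col=1)
  Distance 7: (row=0, col=5), (row=0, col=7), (row=1, col=4), (row=1, col=8), (row=2, col=3), (row=3, col=2), (row=4, col=1), (row=5, col=0), (row=7, col=0)
  Distance 8: (row=0, col=4), (row=0, col=8), (row=1, col=3), (row=2, col=2), (row=3, col=1), (row=4, col=0)
  Distance 9: (row=0, col=3), (row=3, col=0)
  Distance 10: (row=0, col=2), (row=2, col=0)
  Distance 11: (row=1, col=0)
  Distance 12: (row=0, col=0), (row=1, col=1)
Total reachable: 66 (grid has 66 open cells total)

Answer: Reachable cells: 66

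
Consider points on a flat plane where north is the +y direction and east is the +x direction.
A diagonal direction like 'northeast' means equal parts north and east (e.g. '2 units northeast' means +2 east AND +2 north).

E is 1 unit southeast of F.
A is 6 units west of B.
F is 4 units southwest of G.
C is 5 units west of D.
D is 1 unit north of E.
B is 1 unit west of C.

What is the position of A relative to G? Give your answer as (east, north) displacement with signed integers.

Answer: A is at (east=-15, north=-4) relative to G.

Derivation:
Place G at the origin (east=0, north=0).
  F is 4 units southwest of G: delta (east=-4, north=-4); F at (east=-4, north=-4).
  E is 1 unit southeast of F: delta (east=+1, north=-1); E at (east=-3, north=-5).
  D is 1 unit north of E: delta (east=+0, north=+1); D at (east=-3, north=-4).
  C is 5 units west of D: delta (east=-5, north=+0); C at (east=-8, north=-4).
  B is 1 unit west of C: delta (east=-1, north=+0); B at (east=-9, north=-4).
  A is 6 units west of B: delta (east=-6, north=+0); A at (east=-15, north=-4).
Therefore A relative to G: (east=-15, north=-4).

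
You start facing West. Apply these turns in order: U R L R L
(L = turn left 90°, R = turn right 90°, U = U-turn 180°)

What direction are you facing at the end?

Answer: Final heading: East

Derivation:
Start: West
  U (U-turn (180°)) -> East
  R (right (90° clockwise)) -> South
  L (left (90° counter-clockwise)) -> East
  R (right (90° clockwise)) -> South
  L (left (90° counter-clockwise)) -> East
Final: East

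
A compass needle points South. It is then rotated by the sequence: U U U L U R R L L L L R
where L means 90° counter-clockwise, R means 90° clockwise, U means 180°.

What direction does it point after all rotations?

Answer: Final heading: North

Derivation:
Start: South
  U (U-turn (180°)) -> North
  U (U-turn (180°)) -> South
  U (U-turn (180°)) -> North
  L (left (90° counter-clockwise)) -> West
  U (U-turn (180°)) -> East
  R (right (90° clockwise)) -> South
  R (right (90° clockwise)) -> West
  L (left (90° counter-clockwise)) -> South
  L (left (90° counter-clockwise)) -> East
  L (left (90° counter-clockwise)) -> North
  L (left (90° counter-clockwise)) -> West
  R (right (90° clockwise)) -> North
Final: North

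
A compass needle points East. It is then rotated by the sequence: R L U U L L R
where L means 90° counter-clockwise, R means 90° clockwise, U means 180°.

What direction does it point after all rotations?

Answer: Final heading: North

Derivation:
Start: East
  R (right (90° clockwise)) -> South
  L (left (90° counter-clockwise)) -> East
  U (U-turn (180°)) -> West
  U (U-turn (180°)) -> East
  L (left (90° counter-clockwise)) -> North
  L (left (90° counter-clockwise)) -> West
  R (right (90° clockwise)) -> North
Final: North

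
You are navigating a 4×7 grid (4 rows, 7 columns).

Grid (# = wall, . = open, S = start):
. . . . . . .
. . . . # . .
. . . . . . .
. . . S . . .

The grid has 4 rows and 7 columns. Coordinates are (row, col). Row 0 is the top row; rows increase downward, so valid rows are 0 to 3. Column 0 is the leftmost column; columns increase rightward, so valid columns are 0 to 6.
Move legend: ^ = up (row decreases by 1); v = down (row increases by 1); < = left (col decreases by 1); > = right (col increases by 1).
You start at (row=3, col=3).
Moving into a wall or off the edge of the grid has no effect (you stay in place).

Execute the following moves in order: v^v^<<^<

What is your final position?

Start: (row=3, col=3)
  v (down): blocked, stay at (row=3, col=3)
  ^ (up): (row=3, col=3) -> (row=2, col=3)
  v (down): (row=2, col=3) -> (row=3, col=3)
  ^ (up): (row=3, col=3) -> (row=2, col=3)
  < (left): (row=2, col=3) -> (row=2, col=2)
  < (left): (row=2, col=2) -> (row=2, col=1)
  ^ (up): (row=2, col=1) -> (row=1, col=1)
  < (left): (row=1, col=1) -> (row=1, col=0)
Final: (row=1, col=0)

Answer: Final position: (row=1, col=0)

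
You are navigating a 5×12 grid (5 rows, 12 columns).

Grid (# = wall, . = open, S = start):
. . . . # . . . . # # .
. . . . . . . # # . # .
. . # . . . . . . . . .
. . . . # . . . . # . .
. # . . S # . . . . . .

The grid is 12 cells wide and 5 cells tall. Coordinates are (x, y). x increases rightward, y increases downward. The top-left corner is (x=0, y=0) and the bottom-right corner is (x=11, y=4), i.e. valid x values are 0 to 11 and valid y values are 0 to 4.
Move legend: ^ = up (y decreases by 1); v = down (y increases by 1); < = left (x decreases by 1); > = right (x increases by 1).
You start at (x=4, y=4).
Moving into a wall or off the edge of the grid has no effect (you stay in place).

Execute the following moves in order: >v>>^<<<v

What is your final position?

Start: (x=4, y=4)
  > (right): blocked, stay at (x=4, y=4)
  v (down): blocked, stay at (x=4, y=4)
  > (right): blocked, stay at (x=4, y=4)
  > (right): blocked, stay at (x=4, y=4)
  ^ (up): blocked, stay at (x=4, y=4)
  < (left): (x=4, y=4) -> (x=3, y=4)
  < (left): (x=3, y=4) -> (x=2, y=4)
  < (left): blocked, stay at (x=2, y=4)
  v (down): blocked, stay at (x=2, y=4)
Final: (x=2, y=4)

Answer: Final position: (x=2, y=4)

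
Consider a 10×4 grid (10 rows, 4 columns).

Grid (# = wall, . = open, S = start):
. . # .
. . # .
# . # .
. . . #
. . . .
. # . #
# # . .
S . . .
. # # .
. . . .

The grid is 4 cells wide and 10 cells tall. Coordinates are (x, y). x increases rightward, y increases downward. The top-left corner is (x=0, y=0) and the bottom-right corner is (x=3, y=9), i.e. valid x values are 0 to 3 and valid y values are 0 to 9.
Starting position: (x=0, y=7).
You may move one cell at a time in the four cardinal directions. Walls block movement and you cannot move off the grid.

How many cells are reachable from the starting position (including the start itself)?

BFS flood-fill from (x=0, y=7):
  Distance 0: (x=0, y=7)
  Distance 1: (x=1, y=7), (x=0, y=8)
  Distance 2: (x=2, y=7), (x=0, y=9)
  Distance 3: (x=2, y=6), (x=3, y=7), (x=1, y=9)
  Distance 4: (x=2, y=5), (x=3, y=6), (x=3, y=8), (x=2, y=9)
  Distance 5: (x=2, y=4), (x=3, y=9)
  Distance 6: (x=2, y=3), (x=1, y=4), (x=3, y=4)
  Distance 7: (x=1, y=3), (x=0, y=4)
  Distance 8: (x=1, y=2), (x=0, y=3), (x=0, y=5)
  Distance 9: (x=1, y=1)
  Distance 10: (x=1, y=0), (x=0, y=1)
  Distance 11: (x=0, y=0)
Total reachable: 26 (grid has 29 open cells total)

Answer: Reachable cells: 26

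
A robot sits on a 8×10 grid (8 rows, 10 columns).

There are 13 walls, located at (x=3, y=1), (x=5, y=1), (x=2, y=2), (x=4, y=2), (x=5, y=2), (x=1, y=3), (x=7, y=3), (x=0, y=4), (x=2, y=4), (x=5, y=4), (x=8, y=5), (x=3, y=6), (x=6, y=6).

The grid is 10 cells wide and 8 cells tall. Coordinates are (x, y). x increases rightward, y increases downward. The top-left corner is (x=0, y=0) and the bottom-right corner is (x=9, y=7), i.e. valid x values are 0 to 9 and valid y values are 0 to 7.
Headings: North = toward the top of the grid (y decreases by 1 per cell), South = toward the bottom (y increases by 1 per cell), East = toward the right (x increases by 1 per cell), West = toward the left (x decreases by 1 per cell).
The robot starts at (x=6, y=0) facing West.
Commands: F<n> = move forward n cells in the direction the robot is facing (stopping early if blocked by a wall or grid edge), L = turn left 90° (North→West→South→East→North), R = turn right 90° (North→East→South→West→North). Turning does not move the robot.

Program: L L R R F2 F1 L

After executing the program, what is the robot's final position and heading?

Answer: Final position: (x=3, y=0), facing South

Derivation:
Start: (x=6, y=0), facing West
  L: turn left, now facing South
  L: turn left, now facing East
  R: turn right, now facing South
  R: turn right, now facing West
  F2: move forward 2, now at (x=4, y=0)
  F1: move forward 1, now at (x=3, y=0)
  L: turn left, now facing South
Final: (x=3, y=0), facing South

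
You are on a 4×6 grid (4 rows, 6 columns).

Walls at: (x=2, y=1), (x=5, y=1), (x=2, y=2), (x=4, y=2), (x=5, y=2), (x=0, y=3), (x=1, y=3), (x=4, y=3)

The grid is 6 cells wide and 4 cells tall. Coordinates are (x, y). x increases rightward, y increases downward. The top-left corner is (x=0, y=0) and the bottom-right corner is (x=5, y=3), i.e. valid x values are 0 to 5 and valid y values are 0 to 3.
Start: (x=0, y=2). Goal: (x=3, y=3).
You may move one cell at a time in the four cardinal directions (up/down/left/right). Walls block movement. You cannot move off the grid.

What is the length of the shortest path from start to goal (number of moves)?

Answer: Shortest path length: 8

Derivation:
BFS from (x=0, y=2) until reaching (x=3, y=3):
  Distance 0: (x=0, y=2)
  Distance 1: (x=0, y=1), (x=1, y=2)
  Distance 2: (x=0, y=0), (x=1, y=1)
  Distance 3: (x=1, y=0)
  Distance 4: (x=2, y=0)
  Distance 5: (x=3, y=0)
  Distance 6: (x=4, y=0), (x=3, y=1)
  Distance 7: (x=5, y=0), (x=4, y=1), (x=3, y=2)
  Distance 8: (x=3, y=3)  <- goal reached here
One shortest path (8 moves): (x=0, y=2) -> (x=1, y=2) -> (x=1, y=1) -> (x=1, y=0) -> (x=2, y=0) -> (x=3, y=0) -> (x=3, y=1) -> (x=3, y=2) -> (x=3, y=3)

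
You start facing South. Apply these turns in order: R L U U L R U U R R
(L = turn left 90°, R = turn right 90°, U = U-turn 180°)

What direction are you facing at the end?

Start: South
  R (right (90° clockwise)) -> West
  L (left (90° counter-clockwise)) -> South
  U (U-turn (180°)) -> North
  U (U-turn (180°)) -> South
  L (left (90° counter-clockwise)) -> East
  R (right (90° clockwise)) -> South
  U (U-turn (180°)) -> North
  U (U-turn (180°)) -> South
  R (right (90° clockwise)) -> West
  R (right (90° clockwise)) -> North
Final: North

Answer: Final heading: North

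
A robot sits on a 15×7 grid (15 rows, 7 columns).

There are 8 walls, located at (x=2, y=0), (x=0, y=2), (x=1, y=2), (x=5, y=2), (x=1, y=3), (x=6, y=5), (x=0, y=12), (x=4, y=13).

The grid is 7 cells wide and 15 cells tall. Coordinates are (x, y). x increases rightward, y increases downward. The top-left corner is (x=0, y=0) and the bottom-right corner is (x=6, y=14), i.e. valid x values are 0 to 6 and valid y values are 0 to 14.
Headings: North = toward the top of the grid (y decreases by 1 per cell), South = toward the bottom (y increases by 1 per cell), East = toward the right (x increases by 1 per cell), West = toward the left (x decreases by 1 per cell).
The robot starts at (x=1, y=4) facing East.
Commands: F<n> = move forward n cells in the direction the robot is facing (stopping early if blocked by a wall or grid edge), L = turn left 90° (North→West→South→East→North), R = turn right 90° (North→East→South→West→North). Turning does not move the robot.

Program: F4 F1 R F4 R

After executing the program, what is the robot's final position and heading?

Answer: Final position: (x=6, y=4), facing West

Derivation:
Start: (x=1, y=4), facing East
  F4: move forward 4, now at (x=5, y=4)
  F1: move forward 1, now at (x=6, y=4)
  R: turn right, now facing South
  F4: move forward 0/4 (blocked), now at (x=6, y=4)
  R: turn right, now facing West
Final: (x=6, y=4), facing West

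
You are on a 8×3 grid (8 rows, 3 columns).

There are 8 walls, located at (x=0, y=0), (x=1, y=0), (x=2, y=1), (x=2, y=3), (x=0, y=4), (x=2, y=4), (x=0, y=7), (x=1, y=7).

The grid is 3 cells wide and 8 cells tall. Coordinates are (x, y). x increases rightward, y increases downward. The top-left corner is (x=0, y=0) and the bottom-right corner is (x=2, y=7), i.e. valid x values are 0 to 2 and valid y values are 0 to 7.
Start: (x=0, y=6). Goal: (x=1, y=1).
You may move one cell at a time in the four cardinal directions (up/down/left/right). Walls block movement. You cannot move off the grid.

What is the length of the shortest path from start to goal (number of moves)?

Answer: Shortest path length: 6

Derivation:
BFS from (x=0, y=6) until reaching (x=1, y=1):
  Distance 0: (x=0, y=6)
  Distance 1: (x=0, y=5), (x=1, y=6)
  Distance 2: (x=1, y=5), (x=2, y=6)
  Distance 3: (x=1, y=4), (x=2, y=5), (x=2, y=7)
  Distance 4: (x=1, y=3)
  Distance 5: (x=1, y=2), (x=0, y=3)
  Distance 6: (x=1, y=1), (x=0, y=2), (x=2, y=2)  <- goal reached here
One shortest path (6 moves): (x=0, y=6) -> (x=1, y=6) -> (x=1, y=5) -> (x=1, y=4) -> (x=1, y=3) -> (x=1, y=2) -> (x=1, y=1)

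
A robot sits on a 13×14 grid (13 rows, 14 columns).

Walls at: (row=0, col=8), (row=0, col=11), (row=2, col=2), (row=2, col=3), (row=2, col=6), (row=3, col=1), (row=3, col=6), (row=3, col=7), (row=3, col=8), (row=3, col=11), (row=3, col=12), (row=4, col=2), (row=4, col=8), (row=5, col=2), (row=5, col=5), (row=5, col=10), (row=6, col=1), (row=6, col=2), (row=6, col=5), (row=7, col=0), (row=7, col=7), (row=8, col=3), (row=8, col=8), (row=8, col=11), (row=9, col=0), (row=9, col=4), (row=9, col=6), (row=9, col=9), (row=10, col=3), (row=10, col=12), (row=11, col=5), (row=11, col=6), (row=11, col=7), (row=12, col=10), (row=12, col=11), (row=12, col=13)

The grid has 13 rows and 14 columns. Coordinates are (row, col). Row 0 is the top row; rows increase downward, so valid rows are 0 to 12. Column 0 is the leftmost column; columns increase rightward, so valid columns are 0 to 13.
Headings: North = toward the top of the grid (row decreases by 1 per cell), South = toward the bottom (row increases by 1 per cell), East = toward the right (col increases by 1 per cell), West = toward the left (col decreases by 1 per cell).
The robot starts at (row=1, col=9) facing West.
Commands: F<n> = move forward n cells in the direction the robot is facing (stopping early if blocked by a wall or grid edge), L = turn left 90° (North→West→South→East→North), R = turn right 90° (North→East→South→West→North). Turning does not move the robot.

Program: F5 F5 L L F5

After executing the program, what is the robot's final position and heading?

Start: (row=1, col=9), facing West
  F5: move forward 5, now at (row=1, col=4)
  F5: move forward 4/5 (blocked), now at (row=1, col=0)
  L: turn left, now facing South
  L: turn left, now facing East
  F5: move forward 5, now at (row=1, col=5)
Final: (row=1, col=5), facing East

Answer: Final position: (row=1, col=5), facing East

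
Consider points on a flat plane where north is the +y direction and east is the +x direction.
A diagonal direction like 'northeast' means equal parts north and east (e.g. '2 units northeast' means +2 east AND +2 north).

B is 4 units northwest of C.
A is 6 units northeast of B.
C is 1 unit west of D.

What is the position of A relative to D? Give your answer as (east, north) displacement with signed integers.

Place D at the origin (east=0, north=0).
  C is 1 unit west of D: delta (east=-1, north=+0); C at (east=-1, north=0).
  B is 4 units northwest of C: delta (east=-4, north=+4); B at (east=-5, north=4).
  A is 6 units northeast of B: delta (east=+6, north=+6); A at (east=1, north=10).
Therefore A relative to D: (east=1, north=10).

Answer: A is at (east=1, north=10) relative to D.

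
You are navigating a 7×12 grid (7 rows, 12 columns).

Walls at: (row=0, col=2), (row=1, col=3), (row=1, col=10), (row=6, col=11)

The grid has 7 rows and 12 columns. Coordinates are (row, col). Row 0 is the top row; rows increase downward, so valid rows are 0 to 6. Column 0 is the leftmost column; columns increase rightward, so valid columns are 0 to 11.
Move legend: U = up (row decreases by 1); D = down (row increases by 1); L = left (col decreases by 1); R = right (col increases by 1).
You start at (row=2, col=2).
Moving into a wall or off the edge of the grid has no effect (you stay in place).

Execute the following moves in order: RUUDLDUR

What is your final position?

Start: (row=2, col=2)
  R (right): (row=2, col=2) -> (row=2, col=3)
  U (up): blocked, stay at (row=2, col=3)
  U (up): blocked, stay at (row=2, col=3)
  D (down): (row=2, col=3) -> (row=3, col=3)
  L (left): (row=3, col=3) -> (row=3, col=2)
  D (down): (row=3, col=2) -> (row=4, col=2)
  U (up): (row=4, col=2) -> (row=3, col=2)
  R (right): (row=3, col=2) -> (row=3, col=3)
Final: (row=3, col=3)

Answer: Final position: (row=3, col=3)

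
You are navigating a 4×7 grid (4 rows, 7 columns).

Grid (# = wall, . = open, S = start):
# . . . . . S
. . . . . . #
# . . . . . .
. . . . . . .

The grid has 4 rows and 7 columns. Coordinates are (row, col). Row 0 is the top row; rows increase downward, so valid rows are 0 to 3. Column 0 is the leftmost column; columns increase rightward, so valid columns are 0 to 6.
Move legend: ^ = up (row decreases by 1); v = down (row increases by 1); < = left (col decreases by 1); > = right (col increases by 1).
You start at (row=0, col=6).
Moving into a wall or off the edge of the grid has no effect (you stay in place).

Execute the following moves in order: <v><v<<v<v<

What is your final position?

Start: (row=0, col=6)
  < (left): (row=0, col=6) -> (row=0, col=5)
  v (down): (row=0, col=5) -> (row=1, col=5)
  > (right): blocked, stay at (row=1, col=5)
  < (left): (row=1, col=5) -> (row=1, col=4)
  v (down): (row=1, col=4) -> (row=2, col=4)
  < (left): (row=2, col=4) -> (row=2, col=3)
  < (left): (row=2, col=3) -> (row=2, col=2)
  v (down): (row=2, col=2) -> (row=3, col=2)
  < (left): (row=3, col=2) -> (row=3, col=1)
  v (down): blocked, stay at (row=3, col=1)
  < (left): (row=3, col=1) -> (row=3, col=0)
Final: (row=3, col=0)

Answer: Final position: (row=3, col=0)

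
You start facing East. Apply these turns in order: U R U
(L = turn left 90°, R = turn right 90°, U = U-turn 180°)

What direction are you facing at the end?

Answer: Final heading: South

Derivation:
Start: East
  U (U-turn (180°)) -> West
  R (right (90° clockwise)) -> North
  U (U-turn (180°)) -> South
Final: South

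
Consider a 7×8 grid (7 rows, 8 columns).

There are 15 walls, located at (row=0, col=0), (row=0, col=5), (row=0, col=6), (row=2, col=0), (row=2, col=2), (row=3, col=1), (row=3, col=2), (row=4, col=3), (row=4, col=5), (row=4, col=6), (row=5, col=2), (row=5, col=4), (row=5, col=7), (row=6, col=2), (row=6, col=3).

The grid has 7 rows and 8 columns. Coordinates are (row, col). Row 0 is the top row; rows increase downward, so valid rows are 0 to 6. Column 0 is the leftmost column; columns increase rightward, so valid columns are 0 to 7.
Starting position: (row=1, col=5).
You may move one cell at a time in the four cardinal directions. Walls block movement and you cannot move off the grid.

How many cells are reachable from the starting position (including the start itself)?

BFS flood-fill from (row=1, col=5):
  Distance 0: (row=1, col=5)
  Distance 1: (row=1, col=4), (row=1, col=6), (row=2, col=5)
  Distance 2: (row=0, col=4), (row=1, col=3), (row=1, col=7), (row=2, col=4), (row=2, col=6), (row=3, col=5)
  Distance 3: (row=0, col=3), (row=0, col=7), (row=1, col=2), (row=2, col=3), (row=2, col=7), (row=3, col=4), (row=3, col=6)
  Distance 4: (row=0, col=2), (row=1, col=1), (row=3, col=3), (row=3, col=7), (row=4, col=4)
  Distance 5: (row=0, col=1), (row=1, col=0), (row=2, col=1), (row=4, col=7)
Total reachable: 26 (grid has 41 open cells total)

Answer: Reachable cells: 26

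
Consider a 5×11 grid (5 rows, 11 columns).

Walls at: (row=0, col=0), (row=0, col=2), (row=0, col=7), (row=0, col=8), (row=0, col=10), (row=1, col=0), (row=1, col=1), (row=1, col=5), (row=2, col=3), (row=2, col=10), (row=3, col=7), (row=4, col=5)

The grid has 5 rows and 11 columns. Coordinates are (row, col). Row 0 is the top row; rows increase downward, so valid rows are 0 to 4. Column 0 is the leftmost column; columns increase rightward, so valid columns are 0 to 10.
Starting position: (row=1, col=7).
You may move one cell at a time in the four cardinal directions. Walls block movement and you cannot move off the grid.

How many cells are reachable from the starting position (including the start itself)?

Answer: Reachable cells: 42

Derivation:
BFS flood-fill from (row=1, col=7):
  Distance 0: (row=1, col=7)
  Distance 1: (row=1, col=6), (row=1, col=8), (row=2, col=7)
  Distance 2: (row=0, col=6), (row=1, col=9), (row=2, col=6), (row=2, col=8)
  Distance 3: (row=0, col=5), (row=0, col=9), (row=1, col=10), (row=2, col=5), (row=2, col=9), (row=3, col=6), (row=3, col=8)
  Distance 4: (row=0, col=4), (row=2, col=4), (row=3, col=5), (row=3, col=9), (row=4, col=6), (row=4, col=8)
  Distance 5: (row=0, col=3), (row=1, col=4), (row=3, col=4), (row=3, col=10), (row=4, col=7), (row=4, col=9)
  Distance 6: (row=1, col=3), (row=3, col=3), (row=4, col=4), (row=4, col=10)
  Distance 7: (row=1, col=2), (row=3, col=2), (row=4, col=3)
  Distance 8: (row=2, col=2), (row=3, col=1), (row=4, col=2)
  Distance 9: (row=2, col=1), (row=3, col=0), (row=4, col=1)
  Distance 10: (row=2, col=0), (row=4, col=0)
Total reachable: 42 (grid has 43 open cells total)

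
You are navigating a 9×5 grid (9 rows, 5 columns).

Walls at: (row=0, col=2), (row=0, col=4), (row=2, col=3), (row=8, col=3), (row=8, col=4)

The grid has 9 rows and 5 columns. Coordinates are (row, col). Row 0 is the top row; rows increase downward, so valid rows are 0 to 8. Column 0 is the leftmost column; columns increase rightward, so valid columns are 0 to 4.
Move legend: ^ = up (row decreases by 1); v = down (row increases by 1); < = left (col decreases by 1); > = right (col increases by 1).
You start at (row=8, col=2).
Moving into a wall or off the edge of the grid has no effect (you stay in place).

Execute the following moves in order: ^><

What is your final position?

Answer: Final position: (row=7, col=2)

Derivation:
Start: (row=8, col=2)
  ^ (up): (row=8, col=2) -> (row=7, col=2)
  > (right): (row=7, col=2) -> (row=7, col=3)
  < (left): (row=7, col=3) -> (row=7, col=2)
Final: (row=7, col=2)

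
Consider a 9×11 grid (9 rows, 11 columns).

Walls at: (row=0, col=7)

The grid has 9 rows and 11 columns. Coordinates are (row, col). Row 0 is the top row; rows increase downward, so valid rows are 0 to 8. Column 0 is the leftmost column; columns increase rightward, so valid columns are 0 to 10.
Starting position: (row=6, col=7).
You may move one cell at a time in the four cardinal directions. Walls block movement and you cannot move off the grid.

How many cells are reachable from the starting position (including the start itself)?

BFS flood-fill from (row=6, col=7):
  Distance 0: (row=6, col=7)
  Distance 1: (row=5, col=7), (row=6, col=6), (row=6, col=8), (row=7, col=7)
  Distance 2: (row=4, col=7), (row=5, col=6), (row=5, col=8), (row=6, col=5), (row=6, col=9), (row=7, col=6), (row=7, col=8), (row=8, col=7)
  Distance 3: (row=3, col=7), (row=4, col=6), (row=4, col=8), (row=5, col=5), (row=5, col=9), (row=6, col=4), (row=6, col=10), (row=7, col=5), (row=7, col=9), (row=8, col=6), (row=8, col=8)
  Distance 4: (row=2, col=7), (row=3, col=6), (row=3, col=8), (row=4, col=5), (row=4, col=9), (row=5, col=4), (row=5, col=10), (row=6, col=3), (row=7, col=4), (row=7, col=10), (row=8, col=5), (row=8, col=9)
  Distance 5: (row=1, col=7), (row=2, col=6), (row=2, col=8), (row=3, col=5), (row=3, col=9), (row=4, col=4), (row=4, col=10), (row=5, col=3), (row=6, col=2), (row=7, col=3), (row=8, col=4), (row=8, col=10)
  Distance 6: (row=1, col=6), (row=1, col=8), (row=2, col=5), (row=2, col=9), (row=3, col=4), (row=3, col=10), (row=4, col=3), (row=5, col=2), (row=6, col=1), (row=7, col=2), (row=8, col=3)
  Distance 7: (row=0, col=6), (row=0, col=8), (row=1, col=5), (row=1, col=9), (row=2, col=4), (row=2, col=10), (row=3, col=3), (row=4, col=2), (row=5, col=1), (row=6, col=0), (row=7, col=1), (row=8, col=2)
  Distance 8: (row=0, col=5), (row=0, col=9), (row=1, col=4), (row=1, col=10), (row=2, col=3), (row=3, col=2), (row=4, col=1), (row=5, col=0), (row=7, col=0), (row=8, col=1)
  Distance 9: (row=0, col=4), (row=0, col=10), (row=1, col=3), (row=2, col=2), (row=3, col=1), (row=4, col=0), (row=8, col=0)
  Distance 10: (row=0, col=3), (row=1, col=2), (row=2, col=1), (row=3, col=0)
  Distance 11: (row=0, col=2), (row=1, col=1), (row=2, col=0)
  Distance 12: (row=0, col=1), (row=1, col=0)
  Distance 13: (row=0, col=0)
Total reachable: 98 (grid has 98 open cells total)

Answer: Reachable cells: 98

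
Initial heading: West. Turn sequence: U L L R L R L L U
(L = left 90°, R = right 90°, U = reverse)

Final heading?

Answer: Final heading: North

Derivation:
Start: West
  U (U-turn (180°)) -> East
  L (left (90° counter-clockwise)) -> North
  L (left (90° counter-clockwise)) -> West
  R (right (90° clockwise)) -> North
  L (left (90° counter-clockwise)) -> West
  R (right (90° clockwise)) -> North
  L (left (90° counter-clockwise)) -> West
  L (left (90° counter-clockwise)) -> South
  U (U-turn (180°)) -> North
Final: North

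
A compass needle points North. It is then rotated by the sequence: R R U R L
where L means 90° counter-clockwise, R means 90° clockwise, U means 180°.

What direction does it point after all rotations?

Answer: Final heading: North

Derivation:
Start: North
  R (right (90° clockwise)) -> East
  R (right (90° clockwise)) -> South
  U (U-turn (180°)) -> North
  R (right (90° clockwise)) -> East
  L (left (90° counter-clockwise)) -> North
Final: North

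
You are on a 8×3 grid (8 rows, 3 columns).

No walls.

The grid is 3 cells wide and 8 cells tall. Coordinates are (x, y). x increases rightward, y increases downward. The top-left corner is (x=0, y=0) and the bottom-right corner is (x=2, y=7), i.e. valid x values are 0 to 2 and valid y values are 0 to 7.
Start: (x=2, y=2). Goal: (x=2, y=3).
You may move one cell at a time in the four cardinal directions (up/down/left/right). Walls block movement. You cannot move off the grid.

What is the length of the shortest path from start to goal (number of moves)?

BFS from (x=2, y=2) until reaching (x=2, y=3):
  Distance 0: (x=2, y=2)
  Distance 1: (x=2, y=1), (x=1, y=2), (x=2, y=3)  <- goal reached here
One shortest path (1 moves): (x=2, y=2) -> (x=2, y=3)

Answer: Shortest path length: 1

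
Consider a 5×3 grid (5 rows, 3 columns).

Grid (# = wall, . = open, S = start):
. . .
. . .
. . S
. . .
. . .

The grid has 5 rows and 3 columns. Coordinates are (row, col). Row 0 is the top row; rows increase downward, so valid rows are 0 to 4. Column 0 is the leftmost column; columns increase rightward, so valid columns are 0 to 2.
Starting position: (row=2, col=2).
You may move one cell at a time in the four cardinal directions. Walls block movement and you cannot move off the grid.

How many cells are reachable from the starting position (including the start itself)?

Answer: Reachable cells: 15

Derivation:
BFS flood-fill from (row=2, col=2):
  Distance 0: (row=2, col=2)
  Distance 1: (row=1, col=2), (row=2, col=1), (row=3, col=2)
  Distance 2: (row=0, col=2), (row=1, col=1), (row=2, col=0), (row=3, col=1), (row=4, col=2)
  Distance 3: (row=0, col=1), (row=1, col=0), (row=3, col=0), (row=4, col=1)
  Distance 4: (row=0, col=0), (row=4, col=0)
Total reachable: 15 (grid has 15 open cells total)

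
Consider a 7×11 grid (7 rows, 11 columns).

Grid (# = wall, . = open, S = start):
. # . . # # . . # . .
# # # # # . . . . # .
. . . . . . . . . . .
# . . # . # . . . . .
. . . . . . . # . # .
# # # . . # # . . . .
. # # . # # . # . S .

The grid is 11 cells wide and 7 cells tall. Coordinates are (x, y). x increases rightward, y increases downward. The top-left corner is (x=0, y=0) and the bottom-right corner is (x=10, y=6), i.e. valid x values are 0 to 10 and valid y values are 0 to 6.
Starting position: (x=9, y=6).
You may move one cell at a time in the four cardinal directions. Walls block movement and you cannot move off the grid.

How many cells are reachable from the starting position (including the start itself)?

BFS flood-fill from (x=9, y=6):
  Distance 0: (x=9, y=6)
  Distance 1: (x=9, y=5), (x=8, y=6), (x=10, y=6)
  Distance 2: (x=8, y=5), (x=10, y=5)
  Distance 3: (x=8, y=4), (x=10, y=4), (x=7, y=5)
  Distance 4: (x=8, y=3), (x=10, y=3)
  Distance 5: (x=8, y=2), (x=10, y=2), (x=7, y=3), (x=9, y=3)
  Distance 6: (x=8, y=1), (x=10, y=1), (x=7, y=2), (x=9, y=2), (x=6, y=3)
  Distance 7: (x=10, y=0), (x=7, y=1), (x=6, y=2), (x=6, y=4)
  Distance 8: (x=7, y=0), (x=9, y=0), (x=6, y=1), (x=5, y=2), (x=5, y=4)
  Distance 9: (x=6, y=0), (x=5, y=1), (x=4, y=2), (x=4, y=4)
  Distance 10: (x=3, y=2), (x=4, y=3), (x=3, y=4), (x=4, y=5)
  Distance 11: (x=2, y=2), (x=2, y=4), (x=3, y=5)
  Distance 12: (x=1, y=2), (x=2, y=3), (x=1, y=4), (x=3, y=6)
  Distance 13: (x=0, y=2), (x=1, y=3), (x=0, y=4)
Total reachable: 47 (grid has 52 open cells total)

Answer: Reachable cells: 47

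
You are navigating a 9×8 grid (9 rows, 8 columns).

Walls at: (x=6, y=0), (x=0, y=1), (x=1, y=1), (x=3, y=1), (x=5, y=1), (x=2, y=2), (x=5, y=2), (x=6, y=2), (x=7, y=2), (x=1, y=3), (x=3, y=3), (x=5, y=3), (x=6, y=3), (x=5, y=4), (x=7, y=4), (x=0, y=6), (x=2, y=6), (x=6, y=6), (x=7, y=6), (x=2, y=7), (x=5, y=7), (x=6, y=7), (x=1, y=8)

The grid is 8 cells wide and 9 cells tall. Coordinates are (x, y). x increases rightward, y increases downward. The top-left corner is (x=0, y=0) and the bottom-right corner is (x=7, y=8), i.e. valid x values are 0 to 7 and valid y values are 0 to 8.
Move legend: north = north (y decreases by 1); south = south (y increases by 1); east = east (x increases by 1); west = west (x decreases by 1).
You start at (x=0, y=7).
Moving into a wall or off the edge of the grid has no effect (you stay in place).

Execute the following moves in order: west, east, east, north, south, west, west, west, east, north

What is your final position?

Start: (x=0, y=7)
  west (west): blocked, stay at (x=0, y=7)
  east (east): (x=0, y=7) -> (x=1, y=7)
  east (east): blocked, stay at (x=1, y=7)
  north (north): (x=1, y=7) -> (x=1, y=6)
  south (south): (x=1, y=6) -> (x=1, y=7)
  west (west): (x=1, y=7) -> (x=0, y=7)
  west (west): blocked, stay at (x=0, y=7)
  west (west): blocked, stay at (x=0, y=7)
  east (east): (x=0, y=7) -> (x=1, y=7)
  north (north): (x=1, y=7) -> (x=1, y=6)
Final: (x=1, y=6)

Answer: Final position: (x=1, y=6)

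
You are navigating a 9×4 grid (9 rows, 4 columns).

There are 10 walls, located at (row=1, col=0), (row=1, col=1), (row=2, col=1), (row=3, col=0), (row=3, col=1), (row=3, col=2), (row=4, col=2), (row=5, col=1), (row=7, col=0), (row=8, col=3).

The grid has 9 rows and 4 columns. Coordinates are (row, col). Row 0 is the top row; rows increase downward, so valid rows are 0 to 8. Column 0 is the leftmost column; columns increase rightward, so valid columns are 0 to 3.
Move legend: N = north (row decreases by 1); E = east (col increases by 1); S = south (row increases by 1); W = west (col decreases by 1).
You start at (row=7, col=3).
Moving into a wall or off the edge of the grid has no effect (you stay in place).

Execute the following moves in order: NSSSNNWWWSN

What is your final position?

Start: (row=7, col=3)
  N (north): (row=7, col=3) -> (row=6, col=3)
  S (south): (row=6, col=3) -> (row=7, col=3)
  S (south): blocked, stay at (row=7, col=3)
  S (south): blocked, stay at (row=7, col=3)
  N (north): (row=7, col=3) -> (row=6, col=3)
  N (north): (row=6, col=3) -> (row=5, col=3)
  W (west): (row=5, col=3) -> (row=5, col=2)
  W (west): blocked, stay at (row=5, col=2)
  W (west): blocked, stay at (row=5, col=2)
  S (south): (row=5, col=2) -> (row=6, col=2)
  N (north): (row=6, col=2) -> (row=5, col=2)
Final: (row=5, col=2)

Answer: Final position: (row=5, col=2)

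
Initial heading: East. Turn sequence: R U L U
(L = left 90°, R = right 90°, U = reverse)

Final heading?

Start: East
  R (right (90° clockwise)) -> South
  U (U-turn (180°)) -> North
  L (left (90° counter-clockwise)) -> West
  U (U-turn (180°)) -> East
Final: East

Answer: Final heading: East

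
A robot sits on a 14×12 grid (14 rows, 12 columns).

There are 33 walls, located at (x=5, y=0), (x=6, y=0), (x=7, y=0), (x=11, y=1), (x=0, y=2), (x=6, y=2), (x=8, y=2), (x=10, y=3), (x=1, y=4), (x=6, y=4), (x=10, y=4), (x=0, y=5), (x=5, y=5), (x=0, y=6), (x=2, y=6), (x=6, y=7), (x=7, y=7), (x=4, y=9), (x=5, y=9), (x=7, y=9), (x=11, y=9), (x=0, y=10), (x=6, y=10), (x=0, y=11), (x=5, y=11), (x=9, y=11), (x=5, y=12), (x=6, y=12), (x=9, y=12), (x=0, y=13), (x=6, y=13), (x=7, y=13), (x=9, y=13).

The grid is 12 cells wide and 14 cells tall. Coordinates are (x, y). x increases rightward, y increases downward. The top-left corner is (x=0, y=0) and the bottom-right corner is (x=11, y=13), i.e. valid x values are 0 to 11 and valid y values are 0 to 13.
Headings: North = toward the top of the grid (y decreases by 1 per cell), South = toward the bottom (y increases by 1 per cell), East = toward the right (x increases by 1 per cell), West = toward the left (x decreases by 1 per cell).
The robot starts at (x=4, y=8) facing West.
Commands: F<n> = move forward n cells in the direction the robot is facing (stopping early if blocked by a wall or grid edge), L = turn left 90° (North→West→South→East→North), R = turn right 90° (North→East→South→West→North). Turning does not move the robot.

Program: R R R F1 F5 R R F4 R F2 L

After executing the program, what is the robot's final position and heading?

Answer: Final position: (x=5, y=4), facing North

Derivation:
Start: (x=4, y=8), facing West
  R: turn right, now facing North
  R: turn right, now facing East
  R: turn right, now facing South
  F1: move forward 0/1 (blocked), now at (x=4, y=8)
  F5: move forward 0/5 (blocked), now at (x=4, y=8)
  R: turn right, now facing West
  R: turn right, now facing North
  F4: move forward 4, now at (x=4, y=4)
  R: turn right, now facing East
  F2: move forward 1/2 (blocked), now at (x=5, y=4)
  L: turn left, now facing North
Final: (x=5, y=4), facing North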